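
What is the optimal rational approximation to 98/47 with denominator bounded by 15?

25/12

Expand x = 98/47 as a continued fraction with the Euclidean algorithm:
  98 = 2*47 + 4, so a_0 = 2.
  47 = 11*4 + 3, so a_1 = 11.
  4 = 1*3 + 1, so a_2 = 1.
  3 = 3*1 + 0, so a_3 = 3.
so x = [2; 11, 1, 3].
Convergents (p_i = a_i*p_{i-1} + p_{i-2}, q_i = a_i*q_{i-1} + q_{i-2} with p_{-2}=0, p_{-1}=1, q_{-2}=1, q_{-1}=0), until the denominator exceeds 15:
  i=0: a_0=2, p_0 = 2*1 + 0 = 2, q_0 = 2*0 + 1 = 1.
  i=1: a_1=11, p_1 = 11*2 + 1 = 23, q_1 = 11*1 + 0 = 11.
  i=2: a_2=1, p_2 = 1*23 + 2 = 25, q_2 = 1*11 + 1 = 12.
  i=3: a_3=3, p_3 = 3*25 + 23 = 98, q_3 = 3*12 + 11 = 47.
q_3 = 47 > 15, so the last convergent with denominator <= 15 is p_2/q_2 = 25/12.
The closest fraction with denominator <= 15 is either p_2/q_2 or the intermediate fraction (k*p_2 + p_1)/(k*q_2 + q_1) with the largest k >= 1 whose denominator stays <= 15; these approach x as k grows, and every other convergent or intermediate fraction in range is farther away.
Largest k: floor((15 - q_1)/q_2) = floor((15 - 11)/12) = 0.
Since k = 0, no intermediate fraction beyond p_2/q_2 has denominator <= 15, so the convergent 25/12 is the closest (its error is |98*12 - 25*47|/(47*12) = 1/564).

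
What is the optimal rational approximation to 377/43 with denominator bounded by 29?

Expand x = 377/43 as a continued fraction with the Euclidean algorithm:
  377 = 8*43 + 33, so a_0 = 8.
  43 = 1*33 + 10, so a_1 = 1.
  33 = 3*10 + 3, so a_2 = 3.
  10 = 3*3 + 1, so a_3 = 3.
  3 = 3*1 + 0, so a_4 = 3.
so x = [8; 1, 3, 3, 3].
Convergents (p_i = a_i*p_{i-1} + p_{i-2}, q_i = a_i*q_{i-1} + q_{i-2} with p_{-2}=0, p_{-1}=1, q_{-2}=1, q_{-1}=0), until the denominator exceeds 29:
  i=0: a_0=8, p_0 = 8*1 + 0 = 8, q_0 = 8*0 + 1 = 1.
  i=1: a_1=1, p_1 = 1*8 + 1 = 9, q_1 = 1*1 + 0 = 1.
  i=2: a_2=3, p_2 = 3*9 + 8 = 35, q_2 = 3*1 + 1 = 4.
  i=3: a_3=3, p_3 = 3*35 + 9 = 114, q_3 = 3*4 + 1 = 13.
  i=4: a_4=3, p_4 = 3*114 + 35 = 377, q_4 = 3*13 + 4 = 43.
q_4 = 43 > 29, so the last convergent with denominator <= 29 is p_3/q_3 = 114/13.
The closest fraction with denominator <= 29 is either p_3/q_3 or the intermediate fraction (k*p_3 + p_2)/(k*q_3 + q_2) with the largest k >= 1 whose denominator stays <= 29; these approach x as k grows, and every other convergent or intermediate fraction in range is farther away.
Largest k: floor((29 - q_2)/q_3) = floor((29 - 4)/13) = 1.
That gives (1*114 + 35)/(1*13 + 4) = 149/17.
Compare the errors: |x - 114/13| = |377*13 - 114*43|/(43*13) = 1/559, and |x - 149/17| = |377*17 - 149*43|/(43*17) = 2/731.
Cross-multiplying, 1*731 = 731 < 1118 = 2*559, so 1/559 is smaller: the convergent 114/13 is closer to x than 149/17.

114/13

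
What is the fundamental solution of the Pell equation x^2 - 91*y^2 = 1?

(x, y) = (1574, 165)

First expand sqrt(91) as a continued fraction. With x_i = (sqrt(91) + m_i)/d_i and (m_0, d_0) = (0, 1): a_0 = floor(sqrt(91)) = 9, since 9^2 = 81 <= 91 < 100 = 10^2.
Iterate m_{i+1} = d_i*a_i - m_i, d_{i+1} = (91 - m_{i+1}^2)/d_i, a_{i+1} = floor((a_0 + m_{i+1})/d_{i+1}):
  m_1 = 1*9 - 0 = 9, d_1 = (91 - 9^2)/1 = 10/1 = 10, a_1 = floor((9 + 9)/10) = 1.
  m_2 = 10*1 - 9 = 1, d_2 = (91 - 1^2)/10 = 90/10 = 9, a_2 = floor((9 + 1)/9) = 1.
  m_3 = 9*1 - 1 = 8, d_3 = (91 - 8^2)/9 = 27/9 = 3, a_3 = floor((9 + 8)/3) = 5.
  m_4 = 3*5 - 8 = 7, d_4 = (91 - 7^2)/3 = 42/3 = 14, a_4 = floor((9 + 7)/14) = 1.
  m_5 = 14*1 - 7 = 7, d_5 = (91 - 7^2)/14 = 42/14 = 3, a_5 = floor((9 + 7)/3) = 5.
  m_6 = 3*5 - 7 = 8, d_6 = (91 - 8^2)/3 = 27/3 = 9, a_6 = floor((9 + 8)/9) = 1.
  m_7 = 9*1 - 8 = 1, d_7 = (91 - 1^2)/9 = 90/9 = 10, a_7 = floor((9 + 1)/10) = 1.
  m_8 = 10*1 - 1 = 9, d_8 = (91 - 9^2)/10 = 10/10 = 1, a_8 = floor((9 + 9)/1) = 18.
  m_9 = 1*18 - 9 = 9, d_9 = (91 - 9^2)/1 = 10/1 = 10: (m_9, d_9) = (m_1, d_1) = (9, 10), so from here the quotients repeat a_1, ..., a_8; the period length is 8.
So sqrt(91) = [9; (1, 1, 5, 1, 5, 1, 1, 18)] with period length k = 8.
k is even, so the fundamental solution of x^2 - 91y^2 = 1 is (p_{k-1}, q_{k-1}) = (p_7, q_7); compute convergents through index 7.
Convergents (p_i = a_i*p_{i-1} + p_{i-2}, q_i = a_i*q_{i-1} + q_{i-2} with p_{-2}=0, p_{-1}=1, q_{-2}=1, q_{-1}=0):
  i=0: a_0=9, p_0 = 9*1 + 0 = 9, q_0 = 9*0 + 1 = 1.
  i=1: a_1=1, p_1 = 1*9 + 1 = 10, q_1 = 1*1 + 0 = 1.
  i=2: a_2=1, p_2 = 1*10 + 9 = 19, q_2 = 1*1 + 1 = 2.
  i=3: a_3=5, p_3 = 5*19 + 10 = 105, q_3 = 5*2 + 1 = 11.
  i=4: a_4=1, p_4 = 1*105 + 19 = 124, q_4 = 1*11 + 2 = 13.
  i=5: a_5=5, p_5 = 5*124 + 105 = 725, q_5 = 5*13 + 11 = 76.
  i=6: a_6=1, p_6 = 1*725 + 124 = 849, q_6 = 1*76 + 13 = 89.
  i=7: a_7=1, p_7 = 1*849 + 725 = 1574, q_7 = 1*89 + 76 = 165.
Check: 1574^2 - 91*165^2 = 2477476 - 2477475 = 1, so (x, y) = (1574, 165) solves the equation, and by the theorem it is the least positive solution.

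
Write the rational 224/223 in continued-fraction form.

[1; 223]

Run the Euclidean algorithm on 224 and 223; the successive quotients are the partial quotients a_0, a_1, ... (each step inverts the fractional part left over by the previous one):
  224 = 1*223 + 1, so a_0 = 1.
  223 = 223*1 + 0, so a_1 = 223.
The remainder reaches 0 after 2 divisions, so the expansion has 2 partial quotients, read off in order.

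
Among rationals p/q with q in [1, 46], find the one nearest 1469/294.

5/1

Expand x = 1469/294 as a continued fraction with the Euclidean algorithm:
  1469 = 4*294 + 293, so a_0 = 4.
  294 = 1*293 + 1, so a_1 = 1.
  293 = 293*1 + 0, so a_2 = 293.
so x = [4; 1, 293].
Convergents (p_i = a_i*p_{i-1} + p_{i-2}, q_i = a_i*q_{i-1} + q_{i-2} with p_{-2}=0, p_{-1}=1, q_{-2}=1, q_{-1}=0), until the denominator exceeds 46:
  i=0: a_0=4, p_0 = 4*1 + 0 = 4, q_0 = 4*0 + 1 = 1.
  i=1: a_1=1, p_1 = 1*4 + 1 = 5, q_1 = 1*1 + 0 = 1.
  i=2: a_2=293, p_2 = 293*5 + 4 = 1469, q_2 = 293*1 + 1 = 294.
q_2 = 294 > 46, so the last convergent with denominator <= 46 is p_1/q_1 = 5/1.
The closest fraction with denominator <= 46 is either p_1/q_1 or the intermediate fraction (k*p_1 + p_0)/(k*q_1 + q_0) with the largest k >= 1 whose denominator stays <= 46; these approach x as k grows, and every other convergent or intermediate fraction in range is farther away.
Largest k: floor((46 - q_0)/q_1) = floor((46 - 1)/1) = 45.
That gives (45*5 + 4)/(45*1 + 1) = 229/46.
Compare the errors: |x - 5/1| = |1469*1 - 5*294|/(294*1) = 1/294, and |x - 229/46| = |1469*46 - 229*294|/(294*46) = 248/13524.
Cross-multiplying, 1*13524 = 13524 < 72912 = 248*294, so 1/294 is smaller: the convergent 5/1 is closer to x than 229/46.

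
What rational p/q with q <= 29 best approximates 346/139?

Expand x = 346/139 as a continued fraction with the Euclidean algorithm:
  346 = 2*139 + 68, so a_0 = 2.
  139 = 2*68 + 3, so a_1 = 2.
  68 = 22*3 + 2, so a_2 = 22.
  3 = 1*2 + 1, so a_3 = 1.
  2 = 2*1 + 0, so a_4 = 2.
so x = [2; 2, 22, 1, 2].
Convergents (p_i = a_i*p_{i-1} + p_{i-2}, q_i = a_i*q_{i-1} + q_{i-2} with p_{-2}=0, p_{-1}=1, q_{-2}=1, q_{-1}=0), until the denominator exceeds 29:
  i=0: a_0=2, p_0 = 2*1 + 0 = 2, q_0 = 2*0 + 1 = 1.
  i=1: a_1=2, p_1 = 2*2 + 1 = 5, q_1 = 2*1 + 0 = 2.
  i=2: a_2=22, p_2 = 22*5 + 2 = 112, q_2 = 22*2 + 1 = 45.
q_2 = 45 > 29, so the last convergent with denominator <= 29 is p_1/q_1 = 5/2.
The closest fraction with denominator <= 29 is either p_1/q_1 or the intermediate fraction (k*p_1 + p_0)/(k*q_1 + q_0) with the largest k >= 1 whose denominator stays <= 29; these approach x as k grows, and every other convergent or intermediate fraction in range is farther away.
Largest k: floor((29 - q_0)/q_1) = floor((29 - 1)/2) = 14.
That gives (14*5 + 2)/(14*2 + 1) = 72/29.
Compare the errors: |x - 5/2| = |346*2 - 5*139|/(139*2) = 3/278, and |x - 72/29| = |346*29 - 72*139|/(139*29) = 26/4031.
Cross-multiplying, 26*278 = 7228 < 12093 = 3*4031, so 26/4031 is smaller: the intermediate fraction 72/29 is closer to x than 5/2.

72/29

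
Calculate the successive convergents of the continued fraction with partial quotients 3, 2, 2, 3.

3/1, 7/2, 17/5, 58/17

Using the convergent recurrence p_i = a_i*p_{i-1} + p_{i-2}, q_i = a_i*q_{i-1} + q_{i-2} with p_{-2}=0, p_{-1}=1, q_{-2}=1, q_{-1}=0:
  i=0: a_0=3, p_0 = 3*1 + 0 = 3, q_0 = 3*0 + 1 = 1.
  i=1: a_1=2, p_1 = 2*3 + 1 = 7, q_1 = 2*1 + 0 = 2.
  i=2: a_2=2, p_2 = 2*7 + 3 = 17, q_2 = 2*2 + 1 = 5.
  i=3: a_3=3, p_3 = 3*17 + 7 = 58, q_3 = 3*5 + 2 = 17.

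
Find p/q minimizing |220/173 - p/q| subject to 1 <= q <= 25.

Expand x = 220/173 as a continued fraction with the Euclidean algorithm:
  220 = 1*173 + 47, so a_0 = 1.
  173 = 3*47 + 32, so a_1 = 3.
  47 = 1*32 + 15, so a_2 = 1.
  32 = 2*15 + 2, so a_3 = 2.
  15 = 7*2 + 1, so a_4 = 7.
  2 = 2*1 + 0, so a_5 = 2.
so x = [1; 3, 1, 2, 7, 2].
Convergents (p_i = a_i*p_{i-1} + p_{i-2}, q_i = a_i*q_{i-1} + q_{i-2} with p_{-2}=0, p_{-1}=1, q_{-2}=1, q_{-1}=0), until the denominator exceeds 25:
  i=0: a_0=1, p_0 = 1*1 + 0 = 1, q_0 = 1*0 + 1 = 1.
  i=1: a_1=3, p_1 = 3*1 + 1 = 4, q_1 = 3*1 + 0 = 3.
  i=2: a_2=1, p_2 = 1*4 + 1 = 5, q_2 = 1*3 + 1 = 4.
  i=3: a_3=2, p_3 = 2*5 + 4 = 14, q_3 = 2*4 + 3 = 11.
  i=4: a_4=7, p_4 = 7*14 + 5 = 103, q_4 = 7*11 + 4 = 81.
q_4 = 81 > 25, so the last convergent with denominator <= 25 is p_3/q_3 = 14/11.
The closest fraction with denominator <= 25 is either p_3/q_3 or the intermediate fraction (k*p_3 + p_2)/(k*q_3 + q_2) with the largest k >= 1 whose denominator stays <= 25; these approach x as k grows, and every other convergent or intermediate fraction in range is farther away.
Largest k: floor((25 - q_2)/q_3) = floor((25 - 4)/11) = 1.
That gives (1*14 + 5)/(1*11 + 4) = 19/15.
Compare the errors: |x - 14/11| = |220*11 - 14*173|/(173*11) = 2/1903, and |x - 19/15| = |220*15 - 19*173|/(173*15) = 13/2595.
Cross-multiplying, 2*2595 = 5190 < 24739 = 13*1903, so 2/1903 is smaller: the convergent 14/11 is closer to x than 19/15.

14/11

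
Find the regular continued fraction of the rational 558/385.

[1; 2, 4, 2, 3, 2, 2]

Run the Euclidean algorithm on 558 and 385; the successive quotients are the partial quotients a_0, a_1, ... (each step inverts the fractional part left over by the previous one):
  558 = 1*385 + 173, so a_0 = 1.
  385 = 2*173 + 39, so a_1 = 2.
  173 = 4*39 + 17, so a_2 = 4.
  39 = 2*17 + 5, so a_3 = 2.
  17 = 3*5 + 2, so a_4 = 3.
  5 = 2*2 + 1, so a_5 = 2.
  2 = 2*1 + 0, so a_6 = 2.
The remainder reaches 0 after 7 divisions, so the expansion has 7 partial quotients, read off in order.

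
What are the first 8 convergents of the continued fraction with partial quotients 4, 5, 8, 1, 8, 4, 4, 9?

4/1, 21/5, 172/41, 193/46, 1716/409, 7057/1682, 29944/7137, 276553/65915

Using the convergent recurrence p_i = a_i*p_{i-1} + p_{i-2}, q_i = a_i*q_{i-1} + q_{i-2} with p_{-2}=0, p_{-1}=1, q_{-2}=1, q_{-1}=0:
  i=0: a_0=4, p_0 = 4*1 + 0 = 4, q_0 = 4*0 + 1 = 1.
  i=1: a_1=5, p_1 = 5*4 + 1 = 21, q_1 = 5*1 + 0 = 5.
  i=2: a_2=8, p_2 = 8*21 + 4 = 172, q_2 = 8*5 + 1 = 41.
  i=3: a_3=1, p_3 = 1*172 + 21 = 193, q_3 = 1*41 + 5 = 46.
  i=4: a_4=8, p_4 = 8*193 + 172 = 1716, q_4 = 8*46 + 41 = 409.
  i=5: a_5=4, p_5 = 4*1716 + 193 = 7057, q_5 = 4*409 + 46 = 1682.
  i=6: a_6=4, p_6 = 4*7057 + 1716 = 29944, q_6 = 4*1682 + 409 = 7137.
  i=7: a_7=9, p_7 = 9*29944 + 7057 = 276553, q_7 = 9*7137 + 1682 = 65915.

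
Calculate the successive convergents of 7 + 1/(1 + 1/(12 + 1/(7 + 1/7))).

7/1, 8/1, 103/13, 729/92, 5206/657

Using the convergent recurrence p_i = a_i*p_{i-1} + p_{i-2}, q_i = a_i*q_{i-1} + q_{i-2} with p_{-2}=0, p_{-1}=1, q_{-2}=1, q_{-1}=0:
  i=0: a_0=7, p_0 = 7*1 + 0 = 7, q_0 = 7*0 + 1 = 1.
  i=1: a_1=1, p_1 = 1*7 + 1 = 8, q_1 = 1*1 + 0 = 1.
  i=2: a_2=12, p_2 = 12*8 + 7 = 103, q_2 = 12*1 + 1 = 13.
  i=3: a_3=7, p_3 = 7*103 + 8 = 729, q_3 = 7*13 + 1 = 92.
  i=4: a_4=7, p_4 = 7*729 + 103 = 5206, q_4 = 7*92 + 13 = 657.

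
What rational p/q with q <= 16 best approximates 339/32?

Expand x = 339/32 as a continued fraction with the Euclidean algorithm:
  339 = 10*32 + 19, so a_0 = 10.
  32 = 1*19 + 13, so a_1 = 1.
  19 = 1*13 + 6, so a_2 = 1.
  13 = 2*6 + 1, so a_3 = 2.
  6 = 6*1 + 0, so a_4 = 6.
so x = [10; 1, 1, 2, 6].
Convergents (p_i = a_i*p_{i-1} + p_{i-2}, q_i = a_i*q_{i-1} + q_{i-2} with p_{-2}=0, p_{-1}=1, q_{-2}=1, q_{-1}=0), until the denominator exceeds 16:
  i=0: a_0=10, p_0 = 10*1 + 0 = 10, q_0 = 10*0 + 1 = 1.
  i=1: a_1=1, p_1 = 1*10 + 1 = 11, q_1 = 1*1 + 0 = 1.
  i=2: a_2=1, p_2 = 1*11 + 10 = 21, q_2 = 1*1 + 1 = 2.
  i=3: a_3=2, p_3 = 2*21 + 11 = 53, q_3 = 2*2 + 1 = 5.
  i=4: a_4=6, p_4 = 6*53 + 21 = 339, q_4 = 6*5 + 2 = 32.
q_4 = 32 > 16, so the last convergent with denominator <= 16 is p_3/q_3 = 53/5.
The closest fraction with denominator <= 16 is either p_3/q_3 or the intermediate fraction (k*p_3 + p_2)/(k*q_3 + q_2) with the largest k >= 1 whose denominator stays <= 16; these approach x as k grows, and every other convergent or intermediate fraction in range is farther away.
Largest k: floor((16 - q_2)/q_3) = floor((16 - 2)/5) = 2.
That gives (2*53 + 21)/(2*5 + 2) = 127/12.
Compare the errors: |x - 53/5| = |339*5 - 53*32|/(32*5) = 1/160, and |x - 127/12| = |339*12 - 127*32|/(32*12) = 4/384.
Cross-multiplying, 1*384 = 384 < 640 = 4*160, so 1/160 is smaller: the convergent 53/5 is closer to x than 127/12.

53/5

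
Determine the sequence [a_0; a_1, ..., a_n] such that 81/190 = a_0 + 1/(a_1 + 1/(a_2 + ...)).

Run the Euclidean algorithm on 81 and 190; the successive quotients are the partial quotients a_0, a_1, ... (each step inverts the fractional part left over by the previous one):
  81 = 0*190 + 81, so a_0 = 0.
  190 = 2*81 + 28, so a_1 = 2.
  81 = 2*28 + 25, so a_2 = 2.
  28 = 1*25 + 3, so a_3 = 1.
  25 = 8*3 + 1, so a_4 = 8.
  3 = 3*1 + 0, so a_5 = 3.
The remainder reaches 0 after 6 divisions, so the expansion has 6 partial quotients, read off in order.

[0; 2, 2, 1, 8, 3]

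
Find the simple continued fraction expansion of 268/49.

Run the Euclidean algorithm on 268 and 49; the successive quotients are the partial quotients a_0, a_1, ... (each step inverts the fractional part left over by the previous one):
  268 = 5*49 + 23, so a_0 = 5.
  49 = 2*23 + 3, so a_1 = 2.
  23 = 7*3 + 2, so a_2 = 7.
  3 = 1*2 + 1, so a_3 = 1.
  2 = 2*1 + 0, so a_4 = 2.
The remainder reaches 0 after 5 divisions, so the expansion has 5 partial quotients, read off in order.

[5; 2, 7, 1, 2]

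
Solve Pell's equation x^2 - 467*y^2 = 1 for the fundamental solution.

(x, y) = (1625626, 75225)

First expand sqrt(467) as a continued fraction. With x_i = (sqrt(467) + m_i)/d_i and (m_0, d_0) = (0, 1): a_0 = floor(sqrt(467)) = 21, since 21^2 = 441 <= 467 < 484 = 22^2.
Iterate m_{i+1} = d_i*a_i - m_i, d_{i+1} = (467 - m_{i+1}^2)/d_i, a_{i+1} = floor((a_0 + m_{i+1})/d_{i+1}):
  m_1 = 1*21 - 0 = 21, d_1 = (467 - 21^2)/1 = 26/1 = 26, a_1 = floor((21 + 21)/26) = 1.
  m_2 = 26*1 - 21 = 5, d_2 = (467 - 5^2)/26 = 442/26 = 17, a_2 = floor((21 + 5)/17) = 1.
  m_3 = 17*1 - 5 = 12, d_3 = (467 - 12^2)/17 = 323/17 = 19, a_3 = floor((21 + 12)/19) = 1.
  m_4 = 19*1 - 12 = 7, d_4 = (467 - 7^2)/19 = 418/19 = 22, a_4 = floor((21 + 7)/22) = 1.
  m_5 = 22*1 - 7 = 15, d_5 = (467 - 15^2)/22 = 242/22 = 11, a_5 = floor((21 + 15)/11) = 3.
  m_6 = 11*3 - 15 = 18, d_6 = (467 - 18^2)/11 = 143/11 = 13, a_6 = floor((21 + 18)/13) = 3.
  m_7 = 13*3 - 18 = 21, d_7 = (467 - 21^2)/13 = 26/13 = 2, a_7 = floor((21 + 21)/2) = 21.
  m_8 = 2*21 - 21 = 21, d_8 = (467 - 21^2)/2 = 26/2 = 13, a_8 = floor((21 + 21)/13) = 3.
  m_9 = 13*3 - 21 = 18, d_9 = (467 - 18^2)/13 = 143/13 = 11, a_9 = floor((21 + 18)/11) = 3.
  m_10 = 11*3 - 18 = 15, d_10 = (467 - 15^2)/11 = 242/11 = 22, a_10 = floor((21 + 15)/22) = 1.
  m_11 = 22*1 - 15 = 7, d_11 = (467 - 7^2)/22 = 418/22 = 19, a_11 = floor((21 + 7)/19) = 1.
  m_12 = 19*1 - 7 = 12, d_12 = (467 - 12^2)/19 = 323/19 = 17, a_12 = floor((21 + 12)/17) = 1.
  m_13 = 17*1 - 12 = 5, d_13 = (467 - 5^2)/17 = 442/17 = 26, a_13 = floor((21 + 5)/26) = 1.
  m_14 = 26*1 - 5 = 21, d_14 = (467 - 21^2)/26 = 26/26 = 1, a_14 = floor((21 + 21)/1) = 42.
  m_15 = 1*42 - 21 = 21, d_15 = (467 - 21^2)/1 = 26/1 = 26: (m_15, d_15) = (m_1, d_1) = (21, 26), so from here the quotients repeat a_1, ..., a_14; the period length is 14.
So sqrt(467) = [21; (1, 1, 1, 1, 3, 3, 21, 3, 3, 1, 1, 1, 1, 42)] with period length k = 14.
k is even, so the fundamental solution of x^2 - 467y^2 = 1 is (p_{k-1}, q_{k-1}) = (p_13, q_13); compute convergents through index 13.
Convergents (p_i = a_i*p_{i-1} + p_{i-2}, q_i = a_i*q_{i-1} + q_{i-2} with p_{-2}=0, p_{-1}=1, q_{-2}=1, q_{-1}=0):
  i=0: a_0=21, p_0 = 21*1 + 0 = 21, q_0 = 21*0 + 1 = 1.
  i=1: a_1=1, p_1 = 1*21 + 1 = 22, q_1 = 1*1 + 0 = 1.
  i=2: a_2=1, p_2 = 1*22 + 21 = 43, q_2 = 1*1 + 1 = 2.
  i=3: a_3=1, p_3 = 1*43 + 22 = 65, q_3 = 1*2 + 1 = 3.
  i=4: a_4=1, p_4 = 1*65 + 43 = 108, q_4 = 1*3 + 2 = 5.
  i=5: a_5=3, p_5 = 3*108 + 65 = 389, q_5 = 3*5 + 3 = 18.
  i=6: a_6=3, p_6 = 3*389 + 108 = 1275, q_6 = 3*18 + 5 = 59.
  i=7: a_7=21, p_7 = 21*1275 + 389 = 27164, q_7 = 21*59 + 18 = 1257.
  i=8: a_8=3, p_8 = 3*27164 + 1275 = 82767, q_8 = 3*1257 + 59 = 3830.
  i=9: a_9=3, p_9 = 3*82767 + 27164 = 275465, q_9 = 3*3830 + 1257 = 12747.
  i=10: a_10=1, p_10 = 1*275465 + 82767 = 358232, q_10 = 1*12747 + 3830 = 16577.
  i=11: a_11=1, p_11 = 1*358232 + 275465 = 633697, q_11 = 1*16577 + 12747 = 29324.
  i=12: a_12=1, p_12 = 1*633697 + 358232 = 991929, q_12 = 1*29324 + 16577 = 45901.
  i=13: a_13=1, p_13 = 1*991929 + 633697 = 1625626, q_13 = 1*45901 + 29324 = 75225.
Check: 1625626^2 - 467*75225^2 = 2642659891876 - 2642659891875 = 1, so (x, y) = (1625626, 75225) solves the equation, and by the theorem it is the least positive solution.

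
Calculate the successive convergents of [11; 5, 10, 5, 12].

Using the convergent recurrence p_i = a_i*p_{i-1} + p_{i-2}, q_i = a_i*q_{i-1} + q_{i-2} with p_{-2}=0, p_{-1}=1, q_{-2}=1, q_{-1}=0:
  i=0: a_0=11, p_0 = 11*1 + 0 = 11, q_0 = 11*0 + 1 = 1.
  i=1: a_1=5, p_1 = 5*11 + 1 = 56, q_1 = 5*1 + 0 = 5.
  i=2: a_2=10, p_2 = 10*56 + 11 = 571, q_2 = 10*5 + 1 = 51.
  i=3: a_3=5, p_3 = 5*571 + 56 = 2911, q_3 = 5*51 + 5 = 260.
  i=4: a_4=12, p_4 = 12*2911 + 571 = 35503, q_4 = 12*260 + 51 = 3171.

11/1, 56/5, 571/51, 2911/260, 35503/3171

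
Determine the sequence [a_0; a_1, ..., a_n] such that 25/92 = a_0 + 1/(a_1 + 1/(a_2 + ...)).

Run the Euclidean algorithm on 25 and 92; the successive quotients are the partial quotients a_0, a_1, ... (each step inverts the fractional part left over by the previous one):
  25 = 0*92 + 25, so a_0 = 0.
  92 = 3*25 + 17, so a_1 = 3.
  25 = 1*17 + 8, so a_2 = 1.
  17 = 2*8 + 1, so a_3 = 2.
  8 = 8*1 + 0, so a_4 = 8.
The remainder reaches 0 after 5 divisions, so the expansion has 5 partial quotients, read off in order.

[0; 3, 1, 2, 8]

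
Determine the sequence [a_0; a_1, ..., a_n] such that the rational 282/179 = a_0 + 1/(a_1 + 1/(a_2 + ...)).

[1; 1, 1, 2, 1, 4, 2, 2]

Run the Euclidean algorithm on 282 and 179; the successive quotients are the partial quotients a_0, a_1, ... (each step inverts the fractional part left over by the previous one):
  282 = 1*179 + 103, so a_0 = 1.
  179 = 1*103 + 76, so a_1 = 1.
  103 = 1*76 + 27, so a_2 = 1.
  76 = 2*27 + 22, so a_3 = 2.
  27 = 1*22 + 5, so a_4 = 1.
  22 = 4*5 + 2, so a_5 = 4.
  5 = 2*2 + 1, so a_6 = 2.
  2 = 2*1 + 0, so a_7 = 2.
The remainder reaches 0 after 8 divisions, so the expansion has 8 partial quotients, read off in order.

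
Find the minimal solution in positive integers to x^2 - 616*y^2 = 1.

(x, y) = (21295, 858)

First expand sqrt(616) as a continued fraction. With x_i = (sqrt(616) + m_i)/d_i and (m_0, d_0) = (0, 1): a_0 = floor(sqrt(616)) = 24, since 24^2 = 576 <= 616 < 625 = 25^2.
Iterate m_{i+1} = d_i*a_i - m_i, d_{i+1} = (616 - m_{i+1}^2)/d_i, a_{i+1} = floor((a_0 + m_{i+1})/d_{i+1}):
  m_1 = 1*24 - 0 = 24, d_1 = (616 - 24^2)/1 = 40/1 = 40, a_1 = floor((24 + 24)/40) = 1.
  m_2 = 40*1 - 24 = 16, d_2 = (616 - 16^2)/40 = 360/40 = 9, a_2 = floor((24 + 16)/9) = 4.
  m_3 = 9*4 - 16 = 20, d_3 = (616 - 20^2)/9 = 216/9 = 24, a_3 = floor((24 + 20)/24) = 1.
  m_4 = 24*1 - 20 = 4, d_4 = (616 - 4^2)/24 = 600/24 = 25, a_4 = floor((24 + 4)/25) = 1.
  m_5 = 25*1 - 4 = 21, d_5 = (616 - 21^2)/25 = 175/25 = 7, a_5 = floor((24 + 21)/7) = 6.
  m_6 = 7*6 - 21 = 21, d_6 = (616 - 21^2)/7 = 175/7 = 25, a_6 = floor((24 + 21)/25) = 1.
  m_7 = 25*1 - 21 = 4, d_7 = (616 - 4^2)/25 = 600/25 = 24, a_7 = floor((24 + 4)/24) = 1.
  m_8 = 24*1 - 4 = 20, d_8 = (616 - 20^2)/24 = 216/24 = 9, a_8 = floor((24 + 20)/9) = 4.
  m_9 = 9*4 - 20 = 16, d_9 = (616 - 16^2)/9 = 360/9 = 40, a_9 = floor((24 + 16)/40) = 1.
  m_10 = 40*1 - 16 = 24, d_10 = (616 - 24^2)/40 = 40/40 = 1, a_10 = floor((24 + 24)/1) = 48.
  m_11 = 1*48 - 24 = 24, d_11 = (616 - 24^2)/1 = 40/1 = 40: (m_11, d_11) = (m_1, d_1) = (24, 40), so from here the quotients repeat a_1, ..., a_10; the period length is 10.
So sqrt(616) = [24; (1, 4, 1, 1, 6, 1, 1, 4, 1, 48)] with period length k = 10.
k is even, so the fundamental solution of x^2 - 616y^2 = 1 is (p_{k-1}, q_{k-1}) = (p_9, q_9); compute convergents through index 9.
Convergents (p_i = a_i*p_{i-1} + p_{i-2}, q_i = a_i*q_{i-1} + q_{i-2} with p_{-2}=0, p_{-1}=1, q_{-2}=1, q_{-1}=0):
  i=0: a_0=24, p_0 = 24*1 + 0 = 24, q_0 = 24*0 + 1 = 1.
  i=1: a_1=1, p_1 = 1*24 + 1 = 25, q_1 = 1*1 + 0 = 1.
  i=2: a_2=4, p_2 = 4*25 + 24 = 124, q_2 = 4*1 + 1 = 5.
  i=3: a_3=1, p_3 = 1*124 + 25 = 149, q_3 = 1*5 + 1 = 6.
  i=4: a_4=1, p_4 = 1*149 + 124 = 273, q_4 = 1*6 + 5 = 11.
  i=5: a_5=6, p_5 = 6*273 + 149 = 1787, q_5 = 6*11 + 6 = 72.
  i=6: a_6=1, p_6 = 1*1787 + 273 = 2060, q_6 = 1*72 + 11 = 83.
  i=7: a_7=1, p_7 = 1*2060 + 1787 = 3847, q_7 = 1*83 + 72 = 155.
  i=8: a_8=4, p_8 = 4*3847 + 2060 = 17448, q_8 = 4*155 + 83 = 703.
  i=9: a_9=1, p_9 = 1*17448 + 3847 = 21295, q_9 = 1*703 + 155 = 858.
Check: 21295^2 - 616*858^2 = 453477025 - 453477024 = 1, so (x, y) = (21295, 858) solves the equation, and by the theorem it is the least positive solution.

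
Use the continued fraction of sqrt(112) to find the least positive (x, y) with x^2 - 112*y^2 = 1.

First expand sqrt(112) as a continued fraction. With x_i = (sqrt(112) + m_i)/d_i and (m_0, d_0) = (0, 1): a_0 = floor(sqrt(112)) = 10, since 10^2 = 100 <= 112 < 121 = 11^2.
Iterate m_{i+1} = d_i*a_i - m_i, d_{i+1} = (112 - m_{i+1}^2)/d_i, a_{i+1} = floor((a_0 + m_{i+1})/d_{i+1}):
  m_1 = 1*10 - 0 = 10, d_1 = (112 - 10^2)/1 = 12/1 = 12, a_1 = floor((10 + 10)/12) = 1.
  m_2 = 12*1 - 10 = 2, d_2 = (112 - 2^2)/12 = 108/12 = 9, a_2 = floor((10 + 2)/9) = 1.
  m_3 = 9*1 - 2 = 7, d_3 = (112 - 7^2)/9 = 63/9 = 7, a_3 = floor((10 + 7)/7) = 2.
  m_4 = 7*2 - 7 = 7, d_4 = (112 - 7^2)/7 = 63/7 = 9, a_4 = floor((10 + 7)/9) = 1.
  m_5 = 9*1 - 7 = 2, d_5 = (112 - 2^2)/9 = 108/9 = 12, a_5 = floor((10 + 2)/12) = 1.
  m_6 = 12*1 - 2 = 10, d_6 = (112 - 10^2)/12 = 12/12 = 1, a_6 = floor((10 + 10)/1) = 20.
  m_7 = 1*20 - 10 = 10, d_7 = (112 - 10^2)/1 = 12/1 = 12: (m_7, d_7) = (m_1, d_1) = (10, 12), so from here the quotients repeat a_1, ..., a_6; the period length is 6.
So sqrt(112) = [10; (1, 1, 2, 1, 1, 20)] with period length k = 6.
k is even, so the fundamental solution of x^2 - 112y^2 = 1 is (p_{k-1}, q_{k-1}) = (p_5, q_5); compute convergents through index 5.
Convergents (p_i = a_i*p_{i-1} + p_{i-2}, q_i = a_i*q_{i-1} + q_{i-2} with p_{-2}=0, p_{-1}=1, q_{-2}=1, q_{-1}=0):
  i=0: a_0=10, p_0 = 10*1 + 0 = 10, q_0 = 10*0 + 1 = 1.
  i=1: a_1=1, p_1 = 1*10 + 1 = 11, q_1 = 1*1 + 0 = 1.
  i=2: a_2=1, p_2 = 1*11 + 10 = 21, q_2 = 1*1 + 1 = 2.
  i=3: a_3=2, p_3 = 2*21 + 11 = 53, q_3 = 2*2 + 1 = 5.
  i=4: a_4=1, p_4 = 1*53 + 21 = 74, q_4 = 1*5 + 2 = 7.
  i=5: a_5=1, p_5 = 1*74 + 53 = 127, q_5 = 1*7 + 5 = 12.
Check: 127^2 - 112*12^2 = 16129 - 16128 = 1, so (x, y) = (127, 12) solves the equation, and by the theorem it is the least positive solution.

(x, y) = (127, 12)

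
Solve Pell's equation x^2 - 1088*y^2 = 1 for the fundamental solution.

(x, y) = (33, 1)

First expand sqrt(1088) as a continued fraction. With x_i = (sqrt(1088) + m_i)/d_i and (m_0, d_0) = (0, 1): a_0 = floor(sqrt(1088)) = 32, since 32^2 = 1024 <= 1088 < 1089 = 33^2.
Iterate m_{i+1} = d_i*a_i - m_i, d_{i+1} = (1088 - m_{i+1}^2)/d_i, a_{i+1} = floor((a_0 + m_{i+1})/d_{i+1}):
  m_1 = 1*32 - 0 = 32, d_1 = (1088 - 32^2)/1 = 64/1 = 64, a_1 = floor((32 + 32)/64) = 1.
  m_2 = 64*1 - 32 = 32, d_2 = (1088 - 32^2)/64 = 64/64 = 1, a_2 = floor((32 + 32)/1) = 64.
  m_3 = 1*64 - 32 = 32, d_3 = (1088 - 32^2)/1 = 64/1 = 64: (m_3, d_3) = (m_1, d_1) = (32, 64), so from here the quotients repeat a_1, a_2; the period length is 2.
So sqrt(1088) = [32; (1, 64)] with period length k = 2.
k is even, so the fundamental solution of x^2 - 1088y^2 = 1 is (p_{k-1}, q_{k-1}) = (p_1, q_1); compute convergents through index 1.
Convergents (p_i = a_i*p_{i-1} + p_{i-2}, q_i = a_i*q_{i-1} + q_{i-2} with p_{-2}=0, p_{-1}=1, q_{-2}=1, q_{-1}=0):
  i=0: a_0=32, p_0 = 32*1 + 0 = 32, q_0 = 32*0 + 1 = 1.
  i=1: a_1=1, p_1 = 1*32 + 1 = 33, q_1 = 1*1 + 0 = 1.
Check: 33^2 - 1088*1^2 = 1089 - 1088 = 1, so (x, y) = (33, 1) solves the equation, and by the theorem it is the least positive solution.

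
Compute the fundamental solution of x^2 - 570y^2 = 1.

First expand sqrt(570) as a continued fraction. With x_i = (sqrt(570) + m_i)/d_i and (m_0, d_0) = (0, 1): a_0 = floor(sqrt(570)) = 23, since 23^2 = 529 <= 570 < 576 = 24^2.
Iterate m_{i+1} = d_i*a_i - m_i, d_{i+1} = (570 - m_{i+1}^2)/d_i, a_{i+1} = floor((a_0 + m_{i+1})/d_{i+1}):
  m_1 = 1*23 - 0 = 23, d_1 = (570 - 23^2)/1 = 41/1 = 41, a_1 = floor((23 + 23)/41) = 1.
  m_2 = 41*1 - 23 = 18, d_2 = (570 - 18^2)/41 = 246/41 = 6, a_2 = floor((23 + 18)/6) = 6.
  m_3 = 6*6 - 18 = 18, d_3 = (570 - 18^2)/6 = 246/6 = 41, a_3 = floor((23 + 18)/41) = 1.
  m_4 = 41*1 - 18 = 23, d_4 = (570 - 23^2)/41 = 41/41 = 1, a_4 = floor((23 + 23)/1) = 46.
  m_5 = 1*46 - 23 = 23, d_5 = (570 - 23^2)/1 = 41/1 = 41: (m_5, d_5) = (m_1, d_1) = (23, 41), so from here the quotients repeat a_1, ..., a_4; the period length is 4.
So sqrt(570) = [23; (1, 6, 1, 46)] with period length k = 4.
k is even, so the fundamental solution of x^2 - 570y^2 = 1 is (p_{k-1}, q_{k-1}) = (p_3, q_3); compute convergents through index 3.
Convergents (p_i = a_i*p_{i-1} + p_{i-2}, q_i = a_i*q_{i-1} + q_{i-2} with p_{-2}=0, p_{-1}=1, q_{-2}=1, q_{-1}=0):
  i=0: a_0=23, p_0 = 23*1 + 0 = 23, q_0 = 23*0 + 1 = 1.
  i=1: a_1=1, p_1 = 1*23 + 1 = 24, q_1 = 1*1 + 0 = 1.
  i=2: a_2=6, p_2 = 6*24 + 23 = 167, q_2 = 6*1 + 1 = 7.
  i=3: a_3=1, p_3 = 1*167 + 24 = 191, q_3 = 1*7 + 1 = 8.
Check: 191^2 - 570*8^2 = 36481 - 36480 = 1, so (x, y) = (191, 8) solves the equation, and by the theorem it is the least positive solution.

(x, y) = (191, 8)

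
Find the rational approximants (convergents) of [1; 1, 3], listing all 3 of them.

1/1, 2/1, 7/4

Using the convergent recurrence p_i = a_i*p_{i-1} + p_{i-2}, q_i = a_i*q_{i-1} + q_{i-2} with p_{-2}=0, p_{-1}=1, q_{-2}=1, q_{-1}=0:
  i=0: a_0=1, p_0 = 1*1 + 0 = 1, q_0 = 1*0 + 1 = 1.
  i=1: a_1=1, p_1 = 1*1 + 1 = 2, q_1 = 1*1 + 0 = 1.
  i=2: a_2=3, p_2 = 3*2 + 1 = 7, q_2 = 3*1 + 1 = 4.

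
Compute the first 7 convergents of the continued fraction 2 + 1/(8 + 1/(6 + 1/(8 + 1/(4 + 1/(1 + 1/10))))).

Using the convergent recurrence p_i = a_i*p_{i-1} + p_{i-2}, q_i = a_i*q_{i-1} + q_{i-2} with p_{-2}=0, p_{-1}=1, q_{-2}=1, q_{-1}=0:
  i=0: a_0=2, p_0 = 2*1 + 0 = 2, q_0 = 2*0 + 1 = 1.
  i=1: a_1=8, p_1 = 8*2 + 1 = 17, q_1 = 8*1 + 0 = 8.
  i=2: a_2=6, p_2 = 6*17 + 2 = 104, q_2 = 6*8 + 1 = 49.
  i=3: a_3=8, p_3 = 8*104 + 17 = 849, q_3 = 8*49 + 8 = 400.
  i=4: a_4=4, p_4 = 4*849 + 104 = 3500, q_4 = 4*400 + 49 = 1649.
  i=5: a_5=1, p_5 = 1*3500 + 849 = 4349, q_5 = 1*1649 + 400 = 2049.
  i=6: a_6=10, p_6 = 10*4349 + 3500 = 46990, q_6 = 10*2049 + 1649 = 22139.

2/1, 17/8, 104/49, 849/400, 3500/1649, 4349/2049, 46990/22139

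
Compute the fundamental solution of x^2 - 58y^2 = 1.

First expand sqrt(58) as a continued fraction. With x_i = (sqrt(58) + m_i)/d_i and (m_0, d_0) = (0, 1): a_0 = floor(sqrt(58)) = 7, since 7^2 = 49 <= 58 < 64 = 8^2.
Iterate m_{i+1} = d_i*a_i - m_i, d_{i+1} = (58 - m_{i+1}^2)/d_i, a_{i+1} = floor((a_0 + m_{i+1})/d_{i+1}):
  m_1 = 1*7 - 0 = 7, d_1 = (58 - 7^2)/1 = 9/1 = 9, a_1 = floor((7 + 7)/9) = 1.
  m_2 = 9*1 - 7 = 2, d_2 = (58 - 2^2)/9 = 54/9 = 6, a_2 = floor((7 + 2)/6) = 1.
  m_3 = 6*1 - 2 = 4, d_3 = (58 - 4^2)/6 = 42/6 = 7, a_3 = floor((7 + 4)/7) = 1.
  m_4 = 7*1 - 4 = 3, d_4 = (58 - 3^2)/7 = 49/7 = 7, a_4 = floor((7 + 3)/7) = 1.
  m_5 = 7*1 - 3 = 4, d_5 = (58 - 4^2)/7 = 42/7 = 6, a_5 = floor((7 + 4)/6) = 1.
  m_6 = 6*1 - 4 = 2, d_6 = (58 - 2^2)/6 = 54/6 = 9, a_6 = floor((7 + 2)/9) = 1.
  m_7 = 9*1 - 2 = 7, d_7 = (58 - 7^2)/9 = 9/9 = 1, a_7 = floor((7 + 7)/1) = 14.
  m_8 = 1*14 - 7 = 7, d_8 = (58 - 7^2)/1 = 9/1 = 9: (m_8, d_8) = (m_1, d_1) = (7, 9), so from here the quotients repeat a_1, ..., a_7; the period length is 7.
So sqrt(58) = [7; (1, 1, 1, 1, 1, 1, 14)] with period length k = 7.
k is odd, so (p_{k-1}, q_{k-1}) only solves x^2 - 58y^2 = -1 and the fundamental solution of x^2 - 58y^2 = 1 is (p_{2k-1}, q_{2k-1}) = (p_13, q_13); compute convergents through index 13, running through the period twice.
Convergents (p_i = a_i*p_{i-1} + p_{i-2}, q_i = a_i*q_{i-1} + q_{i-2} with p_{-2}=0, p_{-1}=1, q_{-2}=1, q_{-1}=0):
  i=0: a_0=7, p_0 = 7*1 + 0 = 7, q_0 = 7*0 + 1 = 1.
  i=1: a_1=1, p_1 = 1*7 + 1 = 8, q_1 = 1*1 + 0 = 1.
  i=2: a_2=1, p_2 = 1*8 + 7 = 15, q_2 = 1*1 + 1 = 2.
  i=3: a_3=1, p_3 = 1*15 + 8 = 23, q_3 = 1*2 + 1 = 3.
  i=4: a_4=1, p_4 = 1*23 + 15 = 38, q_4 = 1*3 + 2 = 5.
  i=5: a_5=1, p_5 = 1*38 + 23 = 61, q_5 = 1*5 + 3 = 8.
  i=6: a_6=1, p_6 = 1*61 + 38 = 99, q_6 = 1*8 + 5 = 13.
  i=7: a_7=14, p_7 = 14*99 + 61 = 1447, q_7 = 14*13 + 8 = 190.
  i=8: a_8=1, p_8 = 1*1447 + 99 = 1546, q_8 = 1*190 + 13 = 203.
  i=9: a_9=1, p_9 = 1*1546 + 1447 = 2993, q_9 = 1*203 + 190 = 393.
  i=10: a_10=1, p_10 = 1*2993 + 1546 = 4539, q_10 = 1*393 + 203 = 596.
  i=11: a_11=1, p_11 = 1*4539 + 2993 = 7532, q_11 = 1*596 + 393 = 989.
  i=12: a_12=1, p_12 = 1*7532 + 4539 = 12071, q_12 = 1*989 + 596 = 1585.
  i=13: a_13=1, p_13 = 1*12071 + 7532 = 19603, q_13 = 1*1585 + 989 = 2574.
Indeed p_6^2 - 58*q_6^2 = 9801 - 9802 = -1, not +1.
Check: 19603^2 - 58*2574^2 = 384277609 - 384277608 = 1, so (x, y) = (19603, 2574) solves the equation, and by the theorem it is the least positive solution.

(x, y) = (19603, 2574)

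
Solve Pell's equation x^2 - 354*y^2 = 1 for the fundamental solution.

(x, y) = (258065, 13716)

First expand sqrt(354) as a continued fraction. With x_i = (sqrt(354) + m_i)/d_i and (m_0, d_0) = (0, 1): a_0 = floor(sqrt(354)) = 18, since 18^2 = 324 <= 354 < 361 = 19^2.
Iterate m_{i+1} = d_i*a_i - m_i, d_{i+1} = (354 - m_{i+1}^2)/d_i, a_{i+1} = floor((a_0 + m_{i+1})/d_{i+1}):
  m_1 = 1*18 - 0 = 18, d_1 = (354 - 18^2)/1 = 30/1 = 30, a_1 = floor((18 + 18)/30) = 1.
  m_2 = 30*1 - 18 = 12, d_2 = (354 - 12^2)/30 = 210/30 = 7, a_2 = floor((18 + 12)/7) = 4.
  m_3 = 7*4 - 12 = 16, d_3 = (354 - 16^2)/7 = 98/7 = 14, a_3 = floor((18 + 16)/14) = 2.
  m_4 = 14*2 - 16 = 12, d_4 = (354 - 12^2)/14 = 210/14 = 15, a_4 = floor((18 + 12)/15) = 2.
  m_5 = 15*2 - 12 = 18, d_5 = (354 - 18^2)/15 = 30/15 = 2, a_5 = floor((18 + 18)/2) = 18.
  m_6 = 2*18 - 18 = 18, d_6 = (354 - 18^2)/2 = 30/2 = 15, a_6 = floor((18 + 18)/15) = 2.
  m_7 = 15*2 - 18 = 12, d_7 = (354 - 12^2)/15 = 210/15 = 14, a_7 = floor((18 + 12)/14) = 2.
  m_8 = 14*2 - 12 = 16, d_8 = (354 - 16^2)/14 = 98/14 = 7, a_8 = floor((18 + 16)/7) = 4.
  m_9 = 7*4 - 16 = 12, d_9 = (354 - 12^2)/7 = 210/7 = 30, a_9 = floor((18 + 12)/30) = 1.
  m_10 = 30*1 - 12 = 18, d_10 = (354 - 18^2)/30 = 30/30 = 1, a_10 = floor((18 + 18)/1) = 36.
  m_11 = 1*36 - 18 = 18, d_11 = (354 - 18^2)/1 = 30/1 = 30: (m_11, d_11) = (m_1, d_1) = (18, 30), so from here the quotients repeat a_1, ..., a_10; the period length is 10.
So sqrt(354) = [18; (1, 4, 2, 2, 18, 2, 2, 4, 1, 36)] with period length k = 10.
k is even, so the fundamental solution of x^2 - 354y^2 = 1 is (p_{k-1}, q_{k-1}) = (p_9, q_9); compute convergents through index 9.
Convergents (p_i = a_i*p_{i-1} + p_{i-2}, q_i = a_i*q_{i-1} + q_{i-2} with p_{-2}=0, p_{-1}=1, q_{-2}=1, q_{-1}=0):
  i=0: a_0=18, p_0 = 18*1 + 0 = 18, q_0 = 18*0 + 1 = 1.
  i=1: a_1=1, p_1 = 1*18 + 1 = 19, q_1 = 1*1 + 0 = 1.
  i=2: a_2=4, p_2 = 4*19 + 18 = 94, q_2 = 4*1 + 1 = 5.
  i=3: a_3=2, p_3 = 2*94 + 19 = 207, q_3 = 2*5 + 1 = 11.
  i=4: a_4=2, p_4 = 2*207 + 94 = 508, q_4 = 2*11 + 5 = 27.
  i=5: a_5=18, p_5 = 18*508 + 207 = 9351, q_5 = 18*27 + 11 = 497.
  i=6: a_6=2, p_6 = 2*9351 + 508 = 19210, q_6 = 2*497 + 27 = 1021.
  i=7: a_7=2, p_7 = 2*19210 + 9351 = 47771, q_7 = 2*1021 + 497 = 2539.
  i=8: a_8=4, p_8 = 4*47771 + 19210 = 210294, q_8 = 4*2539 + 1021 = 11177.
  i=9: a_9=1, p_9 = 1*210294 + 47771 = 258065, q_9 = 1*11177 + 2539 = 13716.
Check: 258065^2 - 354*13716^2 = 66597544225 - 66597544224 = 1, so (x, y) = (258065, 13716) solves the equation, and by the theorem it is the least positive solution.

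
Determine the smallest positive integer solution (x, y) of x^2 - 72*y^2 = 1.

(x, y) = (17, 2)

First expand sqrt(72) as a continued fraction. With x_i = (sqrt(72) + m_i)/d_i and (m_0, d_0) = (0, 1): a_0 = floor(sqrt(72)) = 8, since 8^2 = 64 <= 72 < 81 = 9^2.
Iterate m_{i+1} = d_i*a_i - m_i, d_{i+1} = (72 - m_{i+1}^2)/d_i, a_{i+1} = floor((a_0 + m_{i+1})/d_{i+1}):
  m_1 = 1*8 - 0 = 8, d_1 = (72 - 8^2)/1 = 8/1 = 8, a_1 = floor((8 + 8)/8) = 2.
  m_2 = 8*2 - 8 = 8, d_2 = (72 - 8^2)/8 = 8/8 = 1, a_2 = floor((8 + 8)/1) = 16.
  m_3 = 1*16 - 8 = 8, d_3 = (72 - 8^2)/1 = 8/1 = 8: (m_3, d_3) = (m_1, d_1) = (8, 8), so from here the quotients repeat a_1, a_2; the period length is 2.
So sqrt(72) = [8; (2, 16)] with period length k = 2.
k is even, so the fundamental solution of x^2 - 72y^2 = 1 is (p_{k-1}, q_{k-1}) = (p_1, q_1); compute convergents through index 1.
Convergents (p_i = a_i*p_{i-1} + p_{i-2}, q_i = a_i*q_{i-1} + q_{i-2} with p_{-2}=0, p_{-1}=1, q_{-2}=1, q_{-1}=0):
  i=0: a_0=8, p_0 = 8*1 + 0 = 8, q_0 = 8*0 + 1 = 1.
  i=1: a_1=2, p_1 = 2*8 + 1 = 17, q_1 = 2*1 + 0 = 2.
Check: 17^2 - 72*2^2 = 289 - 288 = 1, so (x, y) = (17, 2) solves the equation, and by the theorem it is the least positive solution.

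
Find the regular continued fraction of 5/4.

[1; 4]

Run the Euclidean algorithm on 5 and 4; the successive quotients are the partial quotients a_0, a_1, ... (each step inverts the fractional part left over by the previous one):
  5 = 1*4 + 1, so a_0 = 1.
  4 = 4*1 + 0, so a_1 = 4.
The remainder reaches 0 after 2 divisions, so the expansion has 2 partial quotients, read off in order.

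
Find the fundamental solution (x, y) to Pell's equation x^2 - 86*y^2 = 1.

First expand sqrt(86) as a continued fraction. With x_i = (sqrt(86) + m_i)/d_i and (m_0, d_0) = (0, 1): a_0 = floor(sqrt(86)) = 9, since 9^2 = 81 <= 86 < 100 = 10^2.
Iterate m_{i+1} = d_i*a_i - m_i, d_{i+1} = (86 - m_{i+1}^2)/d_i, a_{i+1} = floor((a_0 + m_{i+1})/d_{i+1}):
  m_1 = 1*9 - 0 = 9, d_1 = (86 - 9^2)/1 = 5/1 = 5, a_1 = floor((9 + 9)/5) = 3.
  m_2 = 5*3 - 9 = 6, d_2 = (86 - 6^2)/5 = 50/5 = 10, a_2 = floor((9 + 6)/10) = 1.
  m_3 = 10*1 - 6 = 4, d_3 = (86 - 4^2)/10 = 70/10 = 7, a_3 = floor((9 + 4)/7) = 1.
  m_4 = 7*1 - 4 = 3, d_4 = (86 - 3^2)/7 = 77/7 = 11, a_4 = floor((9 + 3)/11) = 1.
  m_5 = 11*1 - 3 = 8, d_5 = (86 - 8^2)/11 = 22/11 = 2, a_5 = floor((9 + 8)/2) = 8.
  m_6 = 2*8 - 8 = 8, d_6 = (86 - 8^2)/2 = 22/2 = 11, a_6 = floor((9 + 8)/11) = 1.
  m_7 = 11*1 - 8 = 3, d_7 = (86 - 3^2)/11 = 77/11 = 7, a_7 = floor((9 + 3)/7) = 1.
  m_8 = 7*1 - 3 = 4, d_8 = (86 - 4^2)/7 = 70/7 = 10, a_8 = floor((9 + 4)/10) = 1.
  m_9 = 10*1 - 4 = 6, d_9 = (86 - 6^2)/10 = 50/10 = 5, a_9 = floor((9 + 6)/5) = 3.
  m_10 = 5*3 - 6 = 9, d_10 = (86 - 9^2)/5 = 5/5 = 1, a_10 = floor((9 + 9)/1) = 18.
  m_11 = 1*18 - 9 = 9, d_11 = (86 - 9^2)/1 = 5/1 = 5: (m_11, d_11) = (m_1, d_1) = (9, 5), so from here the quotients repeat a_1, ..., a_10; the period length is 10.
So sqrt(86) = [9; (3, 1, 1, 1, 8, 1, 1, 1, 3, 18)] with period length k = 10.
k is even, so the fundamental solution of x^2 - 86y^2 = 1 is (p_{k-1}, q_{k-1}) = (p_9, q_9); compute convergents through index 9.
Convergents (p_i = a_i*p_{i-1} + p_{i-2}, q_i = a_i*q_{i-1} + q_{i-2} with p_{-2}=0, p_{-1}=1, q_{-2}=1, q_{-1}=0):
  i=0: a_0=9, p_0 = 9*1 + 0 = 9, q_0 = 9*0 + 1 = 1.
  i=1: a_1=3, p_1 = 3*9 + 1 = 28, q_1 = 3*1 + 0 = 3.
  i=2: a_2=1, p_2 = 1*28 + 9 = 37, q_2 = 1*3 + 1 = 4.
  i=3: a_3=1, p_3 = 1*37 + 28 = 65, q_3 = 1*4 + 3 = 7.
  i=4: a_4=1, p_4 = 1*65 + 37 = 102, q_4 = 1*7 + 4 = 11.
  i=5: a_5=8, p_5 = 8*102 + 65 = 881, q_5 = 8*11 + 7 = 95.
  i=6: a_6=1, p_6 = 1*881 + 102 = 983, q_6 = 1*95 + 11 = 106.
  i=7: a_7=1, p_7 = 1*983 + 881 = 1864, q_7 = 1*106 + 95 = 201.
  i=8: a_8=1, p_8 = 1*1864 + 983 = 2847, q_8 = 1*201 + 106 = 307.
  i=9: a_9=3, p_9 = 3*2847 + 1864 = 10405, q_9 = 3*307 + 201 = 1122.
Check: 10405^2 - 86*1122^2 = 108264025 - 108264024 = 1, so (x, y) = (10405, 1122) solves the equation, and by the theorem it is the least positive solution.

(x, y) = (10405, 1122)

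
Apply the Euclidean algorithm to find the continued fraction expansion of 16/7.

Run the Euclidean algorithm on 16 and 7; the successive quotients are the partial quotients a_0, a_1, ... (each step inverts the fractional part left over by the previous one):
  16 = 2*7 + 2, so a_0 = 2.
  7 = 3*2 + 1, so a_1 = 3.
  2 = 2*1 + 0, so a_2 = 2.
The remainder reaches 0 after 3 divisions, so the expansion has 3 partial quotients, read off in order.

[2; 3, 2]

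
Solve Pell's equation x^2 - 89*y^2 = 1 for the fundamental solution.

(x, y) = (500001, 53000)

First expand sqrt(89) as a continued fraction. With x_i = (sqrt(89) + m_i)/d_i and (m_0, d_0) = (0, 1): a_0 = floor(sqrt(89)) = 9, since 9^2 = 81 <= 89 < 100 = 10^2.
Iterate m_{i+1} = d_i*a_i - m_i, d_{i+1} = (89 - m_{i+1}^2)/d_i, a_{i+1} = floor((a_0 + m_{i+1})/d_{i+1}):
  m_1 = 1*9 - 0 = 9, d_1 = (89 - 9^2)/1 = 8/1 = 8, a_1 = floor((9 + 9)/8) = 2.
  m_2 = 8*2 - 9 = 7, d_2 = (89 - 7^2)/8 = 40/8 = 5, a_2 = floor((9 + 7)/5) = 3.
  m_3 = 5*3 - 7 = 8, d_3 = (89 - 8^2)/5 = 25/5 = 5, a_3 = floor((9 + 8)/5) = 3.
  m_4 = 5*3 - 8 = 7, d_4 = (89 - 7^2)/5 = 40/5 = 8, a_4 = floor((9 + 7)/8) = 2.
  m_5 = 8*2 - 7 = 9, d_5 = (89 - 9^2)/8 = 8/8 = 1, a_5 = floor((9 + 9)/1) = 18.
  m_6 = 1*18 - 9 = 9, d_6 = (89 - 9^2)/1 = 8/1 = 8: (m_6, d_6) = (m_1, d_1) = (9, 8), so from here the quotients repeat a_1, ..., a_5; the period length is 5.
So sqrt(89) = [9; (2, 3, 3, 2, 18)] with period length k = 5.
k is odd, so (p_{k-1}, q_{k-1}) only solves x^2 - 89y^2 = -1 and the fundamental solution of x^2 - 89y^2 = 1 is (p_{2k-1}, q_{2k-1}) = (p_9, q_9); compute convergents through index 9, running through the period twice.
Convergents (p_i = a_i*p_{i-1} + p_{i-2}, q_i = a_i*q_{i-1} + q_{i-2} with p_{-2}=0, p_{-1}=1, q_{-2}=1, q_{-1}=0):
  i=0: a_0=9, p_0 = 9*1 + 0 = 9, q_0 = 9*0 + 1 = 1.
  i=1: a_1=2, p_1 = 2*9 + 1 = 19, q_1 = 2*1 + 0 = 2.
  i=2: a_2=3, p_2 = 3*19 + 9 = 66, q_2 = 3*2 + 1 = 7.
  i=3: a_3=3, p_3 = 3*66 + 19 = 217, q_3 = 3*7 + 2 = 23.
  i=4: a_4=2, p_4 = 2*217 + 66 = 500, q_4 = 2*23 + 7 = 53.
  i=5: a_5=18, p_5 = 18*500 + 217 = 9217, q_5 = 18*53 + 23 = 977.
  i=6: a_6=2, p_6 = 2*9217 + 500 = 18934, q_6 = 2*977 + 53 = 2007.
  i=7: a_7=3, p_7 = 3*18934 + 9217 = 66019, q_7 = 3*2007 + 977 = 6998.
  i=8: a_8=3, p_8 = 3*66019 + 18934 = 216991, q_8 = 3*6998 + 2007 = 23001.
  i=9: a_9=2, p_9 = 2*216991 + 66019 = 500001, q_9 = 2*23001 + 6998 = 53000.
Indeed p_4^2 - 89*q_4^2 = 250000 - 250001 = -1, not +1.
Check: 500001^2 - 89*53000^2 = 250001000001 - 250001000000 = 1, so (x, y) = (500001, 53000) solves the equation, and by the theorem it is the least positive solution.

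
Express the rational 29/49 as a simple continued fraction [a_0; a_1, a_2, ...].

[0; 1, 1, 2, 4, 2]

Run the Euclidean algorithm on 29 and 49; the successive quotients are the partial quotients a_0, a_1, ... (each step inverts the fractional part left over by the previous one):
  29 = 0*49 + 29, so a_0 = 0.
  49 = 1*29 + 20, so a_1 = 1.
  29 = 1*20 + 9, so a_2 = 1.
  20 = 2*9 + 2, so a_3 = 2.
  9 = 4*2 + 1, so a_4 = 4.
  2 = 2*1 + 0, so a_5 = 2.
The remainder reaches 0 after 6 divisions, so the expansion has 6 partial quotients, read off in order.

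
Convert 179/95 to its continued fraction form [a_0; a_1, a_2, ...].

[1; 1, 7, 1, 1, 1, 3]

Run the Euclidean algorithm on 179 and 95; the successive quotients are the partial quotients a_0, a_1, ... (each step inverts the fractional part left over by the previous one):
  179 = 1*95 + 84, so a_0 = 1.
  95 = 1*84 + 11, so a_1 = 1.
  84 = 7*11 + 7, so a_2 = 7.
  11 = 1*7 + 4, so a_3 = 1.
  7 = 1*4 + 3, so a_4 = 1.
  4 = 1*3 + 1, so a_5 = 1.
  3 = 3*1 + 0, so a_6 = 3.
The remainder reaches 0 after 7 divisions, so the expansion has 7 partial quotients, read off in order.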